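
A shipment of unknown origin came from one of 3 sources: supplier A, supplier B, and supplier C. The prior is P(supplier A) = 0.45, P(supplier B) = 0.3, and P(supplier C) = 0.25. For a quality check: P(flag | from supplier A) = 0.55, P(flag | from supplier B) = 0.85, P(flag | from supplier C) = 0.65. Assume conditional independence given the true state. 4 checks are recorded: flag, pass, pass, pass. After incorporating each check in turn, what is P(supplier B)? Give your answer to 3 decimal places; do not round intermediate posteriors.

0.028

After 'flag': normaliser = 0.55·0.4500 + 0.85·0.3000 + 0.65·0.2500; P(supplier A) ≈ 0.3722, P(supplier B) ≈ 0.3835, P(supplier C) ≈ 0.2444
After 'pass': normaliser = 0.45·0.3722 + 0.15·0.3835 + 0.35·0.2444; P(supplier A) ≈ 0.5393, P(supplier B) ≈ 0.1852, P(supplier C) ≈ 0.2754
After 'pass': normaliser = 0.45·0.5393 + 0.15·0.1852 + 0.35·0.2754; P(supplier A) ≈ 0.6615, P(supplier B) ≈ 0.0757, P(supplier C) ≈ 0.2627
After 'pass': normaliser = 0.45·0.6615 + 0.15·0.0757 + 0.35·0.2627; P(supplier A) ≈ 0.7423, P(supplier B) ≈ 0.0283, P(supplier C) ≈ 0.2293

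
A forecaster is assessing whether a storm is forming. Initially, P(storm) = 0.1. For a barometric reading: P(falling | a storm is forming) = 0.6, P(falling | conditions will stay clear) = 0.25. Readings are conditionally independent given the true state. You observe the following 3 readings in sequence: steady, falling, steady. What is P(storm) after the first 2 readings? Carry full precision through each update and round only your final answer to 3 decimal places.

After 'steady': P(storm) = 0.4·0.1000 / (0.4·0.1000 + 0.75·0.9000) ≈ 0.0559
After 'falling': P(storm) = 0.6·0.0559 / (0.6·0.0559 + 0.25·0.9441) ≈ 0.1245

0.125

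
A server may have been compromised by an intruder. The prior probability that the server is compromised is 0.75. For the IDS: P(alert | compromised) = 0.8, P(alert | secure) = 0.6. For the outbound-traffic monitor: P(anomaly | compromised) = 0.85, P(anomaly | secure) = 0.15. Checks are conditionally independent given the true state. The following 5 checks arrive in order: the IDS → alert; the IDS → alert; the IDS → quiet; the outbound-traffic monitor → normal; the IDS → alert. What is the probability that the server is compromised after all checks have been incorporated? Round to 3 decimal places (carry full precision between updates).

After the IDS='alert': P(compromised) = 0.8·0.7500 / (0.8·0.7500 + 0.6·0.2500) ≈ 0.8000
After the IDS='alert': P(compromised) = 0.8·0.8000 / (0.8·0.8000 + 0.6·0.2000) ≈ 0.8421
After the IDS='quiet': P(compromised) = 0.2·0.8421 / (0.2·0.8421 + 0.4·0.1579) ≈ 0.7273
After the outbound-traffic monitor='normal': P(compromised) = 0.15·0.7273 / (0.15·0.7273 + 0.85·0.2727) ≈ 0.3200
After the IDS='alert': P(compromised) = 0.8·0.3200 / (0.8·0.3200 + 0.6·0.6800) ≈ 0.3855

0.386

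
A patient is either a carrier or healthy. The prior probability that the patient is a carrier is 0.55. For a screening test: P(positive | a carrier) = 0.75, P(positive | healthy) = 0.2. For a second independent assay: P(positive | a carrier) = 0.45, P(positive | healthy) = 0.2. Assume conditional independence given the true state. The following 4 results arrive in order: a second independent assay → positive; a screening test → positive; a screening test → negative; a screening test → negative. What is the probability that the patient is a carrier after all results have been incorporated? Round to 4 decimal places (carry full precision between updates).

Apply Bayes' rule sequentially, carrying P(carrier) forward.
After a second independent assay='positive': P(carrier) = 0.45·0.5500 / (0.45·0.5500 + 0.2·0.4500) ≈ 0.7333
After a screening test='positive': P(carrier) = 0.75·0.7333 / (0.75·0.7333 + 0.2·0.2667) ≈ 0.9116
After a screening test='negative': P(carrier) = 0.25·0.9116 / (0.25·0.9116 + 0.8·0.0884) ≈ 0.7632
After a screening test='negative': P(carrier) = 0.25·0.7632 / (0.25·0.7632 + 0.8·0.2368) ≈ 0.5018

0.5018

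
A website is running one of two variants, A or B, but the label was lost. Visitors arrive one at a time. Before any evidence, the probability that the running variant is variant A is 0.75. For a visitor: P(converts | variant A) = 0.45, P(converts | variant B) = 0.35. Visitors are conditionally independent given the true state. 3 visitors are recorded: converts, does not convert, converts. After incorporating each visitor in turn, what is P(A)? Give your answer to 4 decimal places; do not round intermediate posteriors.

After 'converts': P(A) = 0.45·0.7500 / (0.45·0.7500 + 0.35·0.2500) ≈ 0.7941
After 'does not convert': P(A) = 0.55·0.7941 / (0.55·0.7941 + 0.65·0.2059) ≈ 0.7655
After 'converts': P(A) = 0.45·0.7655 / (0.45·0.7655 + 0.35·0.2345) ≈ 0.8076

0.8076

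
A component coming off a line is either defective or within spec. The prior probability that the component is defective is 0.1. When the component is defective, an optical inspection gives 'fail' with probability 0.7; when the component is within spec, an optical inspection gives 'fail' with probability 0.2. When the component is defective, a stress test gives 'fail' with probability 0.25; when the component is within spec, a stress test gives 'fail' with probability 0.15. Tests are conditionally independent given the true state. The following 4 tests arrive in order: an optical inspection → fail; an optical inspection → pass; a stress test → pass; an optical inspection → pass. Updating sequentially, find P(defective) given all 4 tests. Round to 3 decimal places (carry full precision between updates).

After an optical inspection='fail': P(defective) = 0.7·0.1000 / (0.7·0.1000 + 0.2·0.9000) ≈ 0.2800
After an optical inspection='pass': P(defective) = 0.3·0.2800 / (0.3·0.2800 + 0.8·0.7200) ≈ 0.1273
After a stress test='pass': P(defective) = 0.75·0.1273 / (0.75·0.1273 + 0.85·0.8727) ≈ 0.1140
After an optical inspection='pass': P(defective) = 0.3·0.1140 / (0.3·0.1140 + 0.8·0.8860) ≈ 0.0460

0.046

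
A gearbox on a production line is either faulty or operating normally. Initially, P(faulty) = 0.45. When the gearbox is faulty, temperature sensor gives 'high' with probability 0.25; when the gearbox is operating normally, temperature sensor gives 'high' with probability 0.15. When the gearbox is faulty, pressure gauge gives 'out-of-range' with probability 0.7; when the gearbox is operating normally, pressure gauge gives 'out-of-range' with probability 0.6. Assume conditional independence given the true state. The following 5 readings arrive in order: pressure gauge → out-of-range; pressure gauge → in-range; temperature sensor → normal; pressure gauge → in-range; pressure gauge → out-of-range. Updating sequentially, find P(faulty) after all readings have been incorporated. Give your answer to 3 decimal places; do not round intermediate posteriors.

0.356

After pressure gauge='out-of-range': P(faulty) = 0.7·0.4500 / (0.7·0.4500 + 0.6·0.5500) ≈ 0.4884
After pressure gauge='in-range': P(faulty) = 0.3·0.4884 / (0.3·0.4884 + 0.4·0.5116) ≈ 0.4172
After temperature sensor='normal': P(faulty) = 0.75·0.4172 / (0.75·0.4172 + 0.85·0.5828) ≈ 0.3871
After pressure gauge='in-range': P(faulty) = 0.3·0.3871 / (0.3·0.3871 + 0.4·0.6129) ≈ 0.3215
After pressure gauge='out-of-range': P(faulty) = 0.7·0.3215 / (0.7·0.3215 + 0.6·0.6785) ≈ 0.3560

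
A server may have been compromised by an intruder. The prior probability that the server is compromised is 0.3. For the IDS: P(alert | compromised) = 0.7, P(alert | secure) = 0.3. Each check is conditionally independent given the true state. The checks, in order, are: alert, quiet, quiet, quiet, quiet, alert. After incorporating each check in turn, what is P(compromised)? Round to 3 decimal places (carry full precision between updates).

After 'alert': P(compromised) = 0.7·0.3000 / (0.7·0.3000 + 0.3·0.7000) ≈ 0.5000
After 'quiet': P(compromised) = 0.3·0.5000 / (0.3·0.5000 + 0.7·0.5000) ≈ 0.3000
After 'quiet': P(compromised) = 0.3·0.3000 / (0.3·0.3000 + 0.7·0.7000) ≈ 0.1552
After 'quiet': P(compromised) = 0.3·0.1552 / (0.3·0.1552 + 0.7·0.8448) ≈ 0.0730
After 'quiet': P(compromised) = 0.3·0.0730 / (0.3·0.0730 + 0.7·0.9270) ≈ 0.0326
After 'alert': P(compromised) = 0.7·0.0326 / (0.7·0.0326 + 0.3·0.9674) ≈ 0.0730

0.073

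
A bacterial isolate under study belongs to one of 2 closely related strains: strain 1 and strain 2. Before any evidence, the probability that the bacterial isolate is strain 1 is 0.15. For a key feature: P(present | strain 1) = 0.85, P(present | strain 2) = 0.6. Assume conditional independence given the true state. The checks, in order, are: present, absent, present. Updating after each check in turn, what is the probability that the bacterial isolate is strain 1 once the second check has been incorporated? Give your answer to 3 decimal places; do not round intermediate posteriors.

0.086

After 'present': P(strain 1) = 0.85·0.1500 / (0.85·0.1500 + 0.6·0.8500) ≈ 0.2000
After 'absent': P(strain 1) = 0.15·0.2000 / (0.15·0.2000 + 0.4·0.8000) ≈ 0.0857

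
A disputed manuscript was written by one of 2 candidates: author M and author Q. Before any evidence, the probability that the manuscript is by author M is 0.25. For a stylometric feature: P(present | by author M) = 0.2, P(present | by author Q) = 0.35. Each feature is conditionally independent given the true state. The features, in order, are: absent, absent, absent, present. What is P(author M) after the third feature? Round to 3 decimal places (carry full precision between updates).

0.383

Each posterior becomes the prior for the next update.
After 'absent': P(author M) = 0.8·0.2500 / (0.8·0.2500 + 0.65·0.7500) ≈ 0.2909
After 'absent': P(author M) = 0.8·0.2909 / (0.8·0.2909 + 0.65·0.7091) ≈ 0.3355
After 'absent': P(author M) = 0.8·0.3355 / (0.8·0.3355 + 0.65·0.6645) ≈ 0.3833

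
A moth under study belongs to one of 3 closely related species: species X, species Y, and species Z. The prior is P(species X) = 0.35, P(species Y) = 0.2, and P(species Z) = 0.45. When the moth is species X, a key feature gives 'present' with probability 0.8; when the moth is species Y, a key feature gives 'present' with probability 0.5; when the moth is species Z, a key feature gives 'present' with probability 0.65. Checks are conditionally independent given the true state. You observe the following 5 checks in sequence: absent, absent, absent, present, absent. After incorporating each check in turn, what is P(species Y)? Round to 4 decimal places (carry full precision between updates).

0.5637

After 'absent': normaliser = 0.2·0.3500 + 0.5·0.2000 + 0.35·0.4500; P(species X) ≈ 0.2137, P(species Y) ≈ 0.3053, P(species Z) ≈ 0.4809
After 'absent': normaliser = 0.2·0.2137 + 0.5·0.3053 + 0.35·0.4809; P(species X) ≈ 0.1175, P(species Y) ≈ 0.4197, P(species Z) ≈ 0.4627
After 'absent': normaliser = 0.2·0.1175 + 0.5·0.4197 + 0.35·0.4627; P(species X) ≈ 0.0595, P(species Y) ≈ 0.5309, P(species Z) ≈ 0.4097
After 'present': normaliser = 0.8·0.0595 + 0.5·0.5309 + 0.65·0.4097; P(species X) ≈ 0.0821, P(species Y) ≈ 0.4582, P(species Z) ≈ 0.4597
After 'absent': normaliser = 0.2·0.0821 + 0.5·0.4582 + 0.35·0.4597; P(species X) ≈ 0.0404, P(species Y) ≈ 0.5637, P(species Z) ≈ 0.3959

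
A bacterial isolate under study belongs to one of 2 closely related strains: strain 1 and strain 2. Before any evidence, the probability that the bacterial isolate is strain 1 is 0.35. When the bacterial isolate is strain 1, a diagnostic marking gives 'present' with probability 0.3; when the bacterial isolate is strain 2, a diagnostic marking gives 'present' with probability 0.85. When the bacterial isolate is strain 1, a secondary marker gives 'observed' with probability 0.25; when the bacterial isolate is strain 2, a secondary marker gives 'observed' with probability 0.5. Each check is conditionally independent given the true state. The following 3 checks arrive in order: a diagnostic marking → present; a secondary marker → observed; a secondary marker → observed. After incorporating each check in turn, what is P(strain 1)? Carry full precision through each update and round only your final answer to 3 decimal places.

0.045

After a diagnostic marking='present': P(strain 1) = 0.3·0.3500 / (0.3·0.3500 + 0.85·0.6500) ≈ 0.1597
After a secondary marker='observed': P(strain 1) = 0.25·0.1597 / (0.25·0.1597 + 0.5·0.8403) ≈ 0.0868
After a secondary marker='observed': P(strain 1) = 0.25·0.0868 / (0.25·0.0868 + 0.5·0.9132) ≈ 0.0454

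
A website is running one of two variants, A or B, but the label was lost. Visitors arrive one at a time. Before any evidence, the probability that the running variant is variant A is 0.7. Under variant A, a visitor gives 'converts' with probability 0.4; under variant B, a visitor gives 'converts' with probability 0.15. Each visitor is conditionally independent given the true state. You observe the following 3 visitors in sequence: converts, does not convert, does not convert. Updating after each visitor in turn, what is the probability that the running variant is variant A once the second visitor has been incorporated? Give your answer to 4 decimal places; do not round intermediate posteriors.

Each posterior becomes the prior for the next update.
After 'converts': P(A) = 0.4·0.7000 / (0.4·0.7000 + 0.15·0.3000) ≈ 0.8615
After 'does not convert': P(A) = 0.6·0.8615 / (0.6·0.8615 + 0.85·0.1385) ≈ 0.8145

0.8145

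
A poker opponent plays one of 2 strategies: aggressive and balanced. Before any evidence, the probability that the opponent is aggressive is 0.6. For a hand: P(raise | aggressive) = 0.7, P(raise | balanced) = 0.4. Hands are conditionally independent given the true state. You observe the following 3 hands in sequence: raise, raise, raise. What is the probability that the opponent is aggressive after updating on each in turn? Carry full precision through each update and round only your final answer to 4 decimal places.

0.8894

After 'raise': P(aggressive) = 0.7·0.6000 / (0.7·0.6000 + 0.4·0.4000) ≈ 0.7241
After 'raise': P(aggressive) = 0.7·0.7241 / (0.7·0.7241 + 0.4·0.2759) ≈ 0.8212
After 'raise': P(aggressive) = 0.7·0.8212 / (0.7·0.8212 + 0.4·0.1788) ≈ 0.8894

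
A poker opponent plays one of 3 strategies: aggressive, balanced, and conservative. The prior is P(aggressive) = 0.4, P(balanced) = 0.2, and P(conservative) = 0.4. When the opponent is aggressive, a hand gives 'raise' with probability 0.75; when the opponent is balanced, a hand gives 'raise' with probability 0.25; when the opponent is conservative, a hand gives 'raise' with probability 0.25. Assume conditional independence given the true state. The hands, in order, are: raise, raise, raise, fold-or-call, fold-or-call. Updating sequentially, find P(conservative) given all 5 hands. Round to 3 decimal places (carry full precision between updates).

Apply Bayes' rule sequentially, carrying P(conservative) forward.
After 'raise': normaliser = 0.75·0.4000 + 0.25·0.2000 + 0.25·0.4000; P(aggressive) ≈ 0.6667, P(balanced) ≈ 0.1111, P(conservative) ≈ 0.2222
After 'raise': normaliser = 0.75·0.6667 + 0.25·0.1111 + 0.25·0.2222; P(aggressive) ≈ 0.8571, P(balanced) ≈ 0.0476, P(conservative) ≈ 0.0952
After 'raise': normaliser = 0.75·0.8571 + 0.25·0.0476 + 0.25·0.0952; P(aggressive) ≈ 0.9474, P(balanced) ≈ 0.0175, P(conservative) ≈ 0.0351
After 'fold-or-call': normaliser = 0.25·0.9474 + 0.75·0.0175 + 0.75·0.0351; P(aggressive) ≈ 0.8571, P(balanced) ≈ 0.0476, P(conservative) ≈ 0.0952
After 'fold-or-call': normaliser = 0.25·0.8571 + 0.75·0.0476 + 0.75·0.0952; P(aggressive) ≈ 0.6667, P(balanced) ≈ 0.1111, P(conservative) ≈ 0.2222

0.222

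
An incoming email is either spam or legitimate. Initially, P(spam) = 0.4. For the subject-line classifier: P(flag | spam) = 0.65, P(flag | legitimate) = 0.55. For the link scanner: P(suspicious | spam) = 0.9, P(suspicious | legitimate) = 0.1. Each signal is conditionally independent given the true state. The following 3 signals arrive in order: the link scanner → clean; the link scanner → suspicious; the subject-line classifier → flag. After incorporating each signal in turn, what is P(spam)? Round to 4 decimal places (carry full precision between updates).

Apply Bayes' rule sequentially, carrying P(spam) forward.
After the link scanner='clean': P(spam) = 0.1·0.4000 / (0.1·0.4000 + 0.9·0.6000) ≈ 0.0690
After the link scanner='suspicious': P(spam) = 0.9·0.0690 / (0.9·0.0690 + 0.1·0.9310) ≈ 0.4000
After the subject-line classifier='flag': P(spam) = 0.65·0.4000 / (0.65·0.4000 + 0.55·0.6000) ≈ 0.4407

0.4407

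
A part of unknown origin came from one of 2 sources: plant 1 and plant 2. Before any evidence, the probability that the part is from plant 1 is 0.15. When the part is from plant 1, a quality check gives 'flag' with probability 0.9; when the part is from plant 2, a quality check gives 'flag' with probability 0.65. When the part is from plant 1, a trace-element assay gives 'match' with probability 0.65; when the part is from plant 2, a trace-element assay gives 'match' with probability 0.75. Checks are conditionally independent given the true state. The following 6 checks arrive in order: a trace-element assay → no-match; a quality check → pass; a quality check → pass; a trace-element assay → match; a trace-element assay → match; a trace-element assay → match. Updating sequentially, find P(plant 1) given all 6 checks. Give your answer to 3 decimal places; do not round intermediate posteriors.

0.013

After a trace-element assay='no-match': P(plant 1) = 0.35·0.1500 / (0.35·0.1500 + 0.25·0.8500) ≈ 0.1981
After a quality check='pass': P(plant 1) = 0.1·0.1981 / (0.1·0.1981 + 0.35·0.8019) ≈ 0.0659
After a quality check='pass': P(plant 1) = 0.1·0.0659 / (0.1·0.0659 + 0.35·0.9341) ≈ 0.0198
After a trace-element assay='match': P(plant 1) = 0.65·0.0198 / (0.65·0.0198 + 0.75·0.9802) ≈ 0.0172
After a trace-element assay='match': P(plant 1) = 0.65·0.0172 / (0.65·0.0172 + 0.75·0.9828) ≈ 0.0149
After a trace-element assay='match': P(plant 1) = 0.65·0.0149 / (0.65·0.0149 + 0.75·0.9851) ≈ 0.0130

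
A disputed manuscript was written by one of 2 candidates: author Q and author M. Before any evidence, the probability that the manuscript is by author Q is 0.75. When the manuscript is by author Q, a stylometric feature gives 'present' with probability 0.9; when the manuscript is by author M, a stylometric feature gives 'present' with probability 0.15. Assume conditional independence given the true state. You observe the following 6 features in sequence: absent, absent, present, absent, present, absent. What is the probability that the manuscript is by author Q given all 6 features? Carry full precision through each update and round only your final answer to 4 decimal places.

After 'absent': P(author Q) = 0.1·0.7500 / (0.1·0.7500 + 0.85·0.2500) ≈ 0.2609
After 'absent': P(author Q) = 0.1·0.2609 / (0.1·0.2609 + 0.85·0.7391) ≈ 0.0399
After 'present': P(author Q) = 0.9·0.0399 / (0.9·0.0399 + 0.15·0.9601) ≈ 0.1994
After 'absent': P(author Q) = 0.1·0.1994 / (0.1·0.1994 + 0.85·0.8006) ≈ 0.0285
After 'present': P(author Q) = 0.9·0.0285 / (0.9·0.0285 + 0.15·0.9715) ≈ 0.1496
After 'absent': P(author Q) = 0.1·0.1496 / (0.1·0.1496 + 0.85·0.8504) ≈ 0.0203

0.0203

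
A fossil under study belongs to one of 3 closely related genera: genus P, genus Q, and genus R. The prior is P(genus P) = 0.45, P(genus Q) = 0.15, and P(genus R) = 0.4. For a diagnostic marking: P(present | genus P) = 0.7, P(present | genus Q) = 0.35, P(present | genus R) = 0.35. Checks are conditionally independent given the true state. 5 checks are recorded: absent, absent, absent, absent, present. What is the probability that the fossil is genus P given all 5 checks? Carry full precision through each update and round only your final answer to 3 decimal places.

After 'absent': normaliser = 0.3·0.4500 + 0.65·0.1500 + 0.65·0.4000; P(genus P) ≈ 0.2741, P(genus Q) ≈ 0.1980, P(genus R) ≈ 0.5279
After 'absent': normaliser = 0.3·0.2741 + 0.65·0.1980 + 0.65·0.5279; P(genus P) ≈ 0.1484, P(genus Q) ≈ 0.2322, P(genus R) ≈ 0.6193
After 'absent': normaliser = 0.3·0.1484 + 0.65·0.2322 + 0.65·0.6193; P(genus P) ≈ 0.0745, P(genus Q) ≈ 0.2524, P(genus R) ≈ 0.6731
After 'absent': normaliser = 0.3·0.0745 + 0.65·0.2524 + 0.65·0.6731; P(genus P) ≈ 0.0358, P(genus Q) ≈ 0.2630, P(genus R) ≈ 0.7012
After 'present': normaliser = 0.7·0.0358 + 0.35·0.2630 + 0.35·0.7012; P(genus P) ≈ 0.0691, P(genus Q) ≈ 0.2539, P(genus R) ≈ 0.6770

0.069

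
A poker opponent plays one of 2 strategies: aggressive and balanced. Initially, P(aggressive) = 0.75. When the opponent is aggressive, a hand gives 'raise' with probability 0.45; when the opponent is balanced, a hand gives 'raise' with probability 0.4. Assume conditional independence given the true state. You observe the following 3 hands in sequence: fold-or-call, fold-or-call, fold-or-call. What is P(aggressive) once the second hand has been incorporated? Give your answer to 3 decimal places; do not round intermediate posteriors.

0.716

After 'fold-or-call': P(aggressive) = 0.55·0.7500 / (0.55·0.7500 + 0.6·0.2500) ≈ 0.7333
After 'fold-or-call': P(aggressive) = 0.55·0.7333 / (0.55·0.7333 + 0.6·0.2667) ≈ 0.7160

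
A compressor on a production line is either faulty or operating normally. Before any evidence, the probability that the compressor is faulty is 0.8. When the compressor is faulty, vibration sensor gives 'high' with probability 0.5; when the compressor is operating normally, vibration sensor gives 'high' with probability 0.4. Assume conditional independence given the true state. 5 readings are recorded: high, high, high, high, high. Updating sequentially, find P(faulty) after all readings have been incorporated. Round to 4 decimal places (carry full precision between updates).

After 'high': P(faulty) = 0.5·0.8000 / (0.5·0.8000 + 0.4·0.2000) ≈ 0.8333
After 'high': P(faulty) = 0.5·0.8333 / (0.5·0.8333 + 0.4·0.1667) ≈ 0.8621
After 'high': P(faulty) = 0.5·0.8621 / (0.5·0.8621 + 0.4·0.1379) ≈ 0.8865
After 'high': P(faulty) = 0.5·0.8865 / (0.5·0.8865 + 0.4·0.1135) ≈ 0.9071
After 'high': P(faulty) = 0.5·0.9071 / (0.5·0.9071 + 0.4·0.0929) ≈ 0.9243

0.9243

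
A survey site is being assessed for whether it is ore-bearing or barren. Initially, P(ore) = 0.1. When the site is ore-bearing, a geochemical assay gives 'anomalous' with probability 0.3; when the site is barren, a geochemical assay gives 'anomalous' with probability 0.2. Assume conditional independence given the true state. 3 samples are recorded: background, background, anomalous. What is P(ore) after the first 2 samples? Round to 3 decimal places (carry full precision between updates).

After 'background': P(ore) = 0.7·0.1000 / (0.7·0.1000 + 0.8·0.9000) ≈ 0.0886
After 'background': P(ore) = 0.7·0.0886 / (0.7·0.0886 + 0.8·0.9114) ≈ 0.0784

0.078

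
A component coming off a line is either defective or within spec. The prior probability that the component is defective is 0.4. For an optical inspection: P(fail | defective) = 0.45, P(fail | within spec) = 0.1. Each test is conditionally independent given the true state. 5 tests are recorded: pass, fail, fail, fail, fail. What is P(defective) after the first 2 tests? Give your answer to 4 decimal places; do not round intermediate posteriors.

0.6471

After 'pass': P(defective) = 0.55·0.4000 / (0.55·0.4000 + 0.9·0.6000) ≈ 0.2895
After 'fail': P(defective) = 0.45·0.2895 / (0.45·0.2895 + 0.1·0.7105) ≈ 0.6471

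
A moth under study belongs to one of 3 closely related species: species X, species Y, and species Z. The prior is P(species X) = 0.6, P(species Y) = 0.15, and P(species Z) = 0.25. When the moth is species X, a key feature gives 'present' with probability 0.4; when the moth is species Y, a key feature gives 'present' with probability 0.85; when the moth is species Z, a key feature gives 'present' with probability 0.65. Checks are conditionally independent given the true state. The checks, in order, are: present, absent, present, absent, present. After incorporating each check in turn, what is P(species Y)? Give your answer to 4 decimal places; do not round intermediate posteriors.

0.0853

After 'present': normaliser = 0.4·0.6000 + 0.85·0.1500 + 0.65·0.2500; P(species X) ≈ 0.4528, P(species Y) ≈ 0.2406, P(species Z) ≈ 0.3066
After 'absent': normaliser = 0.6·0.4528 + 0.15·0.2406 + 0.35·0.3066; P(species X) ≈ 0.6545, P(species Y) ≈ 0.0869, P(species Z) ≈ 0.2585
After 'present': normaliser = 0.4·0.6545 + 0.85·0.0869 + 0.65·0.2585; P(species X) ≈ 0.5197, P(species Y) ≈ 0.1467, P(species Z) ≈ 0.3336
After 'absent': normaliser = 0.6·0.5197 + 0.15·0.1467 + 0.35·0.3336; P(species X) ≈ 0.6921, P(species Y) ≈ 0.0488, P(species Z) ≈ 0.2591
After 'present': normaliser = 0.4·0.6921 + 0.85·0.0488 + 0.65·0.2591; P(species X) ≈ 0.5687, P(species Y) ≈ 0.0853, P(species Z) ≈ 0.3460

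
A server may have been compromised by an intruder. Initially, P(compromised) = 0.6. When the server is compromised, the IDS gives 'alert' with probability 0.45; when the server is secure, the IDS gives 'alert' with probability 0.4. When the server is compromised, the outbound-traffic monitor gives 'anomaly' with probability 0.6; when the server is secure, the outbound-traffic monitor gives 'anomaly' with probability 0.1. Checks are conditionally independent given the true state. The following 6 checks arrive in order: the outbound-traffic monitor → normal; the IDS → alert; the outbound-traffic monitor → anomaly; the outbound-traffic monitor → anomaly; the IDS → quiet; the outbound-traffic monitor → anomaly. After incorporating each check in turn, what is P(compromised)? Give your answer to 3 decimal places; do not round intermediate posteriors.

0.993

After the outbound-traffic monitor='normal': P(compromised) = 0.4·0.6000 / (0.4·0.6000 + 0.9·0.4000) ≈ 0.4000
After the IDS='alert': P(compromised) = 0.45·0.4000 / (0.45·0.4000 + 0.4·0.6000) ≈ 0.4286
After the outbound-traffic monitor='anomaly': P(compromised) = 0.6·0.4286 / (0.6·0.4286 + 0.1·0.5714) ≈ 0.8182
After the outbound-traffic monitor='anomaly': P(compromised) = 0.6·0.8182 / (0.6·0.8182 + 0.1·0.1818) ≈ 0.9643
After the IDS='quiet': P(compromised) = 0.55·0.9643 / (0.55·0.9643 + 0.6·0.0357) ≈ 0.9612
After the outbound-traffic monitor='anomaly': P(compromised) = 0.6·0.9612 / (0.6·0.9612 + 0.1·0.0388) ≈ 0.9933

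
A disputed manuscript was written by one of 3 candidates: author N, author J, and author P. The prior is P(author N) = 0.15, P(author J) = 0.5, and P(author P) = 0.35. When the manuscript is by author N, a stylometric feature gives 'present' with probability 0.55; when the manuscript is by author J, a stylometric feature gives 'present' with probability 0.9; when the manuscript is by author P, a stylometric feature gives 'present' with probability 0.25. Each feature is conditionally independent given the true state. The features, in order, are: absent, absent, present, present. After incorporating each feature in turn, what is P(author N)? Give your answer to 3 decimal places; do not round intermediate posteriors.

0.360

Each posterior becomes the prior for the next update.
After 'absent': normaliser = 0.45·0.1500 + 0.1·0.5000 + 0.75·0.3500; P(author N) ≈ 0.1776, P(author J) ≈ 0.1316, P(author P) ≈ 0.6908
After 'absent': normaliser = 0.45·0.1776 + 0.1·0.1316 + 0.75·0.6908; P(author N) ≈ 0.1308, P(author J) ≈ 0.0215, P(author P) ≈ 0.8477
After 'present': normaliser = 0.55·0.1308 + 0.9·0.0215 + 0.25·0.8477; P(author N) ≈ 0.2372, P(author J) ≈ 0.0639, P(author P) ≈ 0.6989
After 'present': normaliser = 0.55·0.2372 + 0.9·0.0639 + 0.25·0.6989; P(author N) ≈ 0.3597, P(author J) ≈ 0.1586, P(author P) ≈ 0.4817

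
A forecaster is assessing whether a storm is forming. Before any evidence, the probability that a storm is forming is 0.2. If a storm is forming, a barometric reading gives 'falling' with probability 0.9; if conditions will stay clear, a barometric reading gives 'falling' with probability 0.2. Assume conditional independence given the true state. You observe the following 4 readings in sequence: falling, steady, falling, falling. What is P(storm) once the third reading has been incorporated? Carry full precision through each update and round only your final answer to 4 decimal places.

Apply Bayes' rule sequentially, carrying P(storm) forward.
After 'falling': P(storm) = 0.9·0.2000 / (0.9·0.2000 + 0.2·0.8000) ≈ 0.5294
After 'steady': P(storm) = 0.1·0.5294 / (0.1·0.5294 + 0.8·0.4706) ≈ 0.1233
After 'falling': P(storm) = 0.9·0.1233 / (0.9·0.1233 + 0.2·0.8767) ≈ 0.3876

0.3876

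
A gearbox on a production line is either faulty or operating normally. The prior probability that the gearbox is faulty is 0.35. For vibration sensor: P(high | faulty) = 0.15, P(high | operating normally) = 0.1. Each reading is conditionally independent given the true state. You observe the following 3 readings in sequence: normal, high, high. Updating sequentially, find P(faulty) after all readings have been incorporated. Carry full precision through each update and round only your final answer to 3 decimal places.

0.534

Each posterior becomes the prior for the next update.
After 'normal': P(faulty) = 0.85·0.3500 / (0.85·0.3500 + 0.9·0.6500) ≈ 0.3371
After 'high': P(faulty) = 0.15·0.3371 / (0.15·0.3371 + 0.1·0.6629) ≈ 0.4327
After 'high': P(faulty) = 0.15·0.4327 / (0.15·0.4327 + 0.1·0.5673) ≈ 0.5336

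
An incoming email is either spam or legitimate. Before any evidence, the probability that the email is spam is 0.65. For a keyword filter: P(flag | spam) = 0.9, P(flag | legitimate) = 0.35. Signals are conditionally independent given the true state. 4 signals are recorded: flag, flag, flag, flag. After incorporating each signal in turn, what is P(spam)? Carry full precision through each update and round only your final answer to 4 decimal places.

0.9878

After 'flag': P(spam) = 0.9·0.6500 / (0.9·0.6500 + 0.35·0.3500) ≈ 0.8269
After 'flag': P(spam) = 0.9·0.8269 / (0.9·0.8269 + 0.35·0.1731) ≈ 0.9247
After 'flag': P(spam) = 0.9·0.9247 / (0.9·0.9247 + 0.35·0.0753) ≈ 0.9693
After 'flag': P(spam) = 0.9·0.9693 / (0.9·0.9693 + 0.35·0.0307) ≈ 0.9878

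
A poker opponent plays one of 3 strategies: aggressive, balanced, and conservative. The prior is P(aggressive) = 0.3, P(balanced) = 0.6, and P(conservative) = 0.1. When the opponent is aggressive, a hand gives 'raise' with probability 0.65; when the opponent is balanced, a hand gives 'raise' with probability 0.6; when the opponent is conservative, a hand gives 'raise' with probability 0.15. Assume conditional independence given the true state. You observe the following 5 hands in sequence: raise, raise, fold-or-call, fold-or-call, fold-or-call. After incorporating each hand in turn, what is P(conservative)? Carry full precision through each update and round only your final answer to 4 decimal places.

After 'raise': normaliser = 0.65·0.3000 + 0.6·0.6000 + 0.15·0.1000; P(aggressive) ≈ 0.3421, P(balanced) ≈ 0.6316, P(conservative) ≈ 0.0263
After 'raise': normaliser = 0.65·0.3421 + 0.6·0.6316 + 0.15·0.0263; P(aggressive) ≈ 0.3674, P(balanced) ≈ 0.6261, P(conservative) ≈ 0.0065
After 'fold-or-call': normaliser = 0.35·0.3674 + 0.4·0.6261 + 0.85·0.0065; P(aggressive) ≈ 0.3344, P(balanced) ≈ 0.6512, P(conservative) ≈ 0.0144
After 'fold-or-call': normaliser = 0.35·0.3344 + 0.4·0.6512 + 0.85·0.0144; P(aggressive) ≈ 0.3003, P(balanced) ≈ 0.6683, P(conservative) ≈ 0.0314
After 'fold-or-call': normaliser = 0.35·0.3003 + 0.4·0.6683 + 0.85·0.0314; P(aggressive) ≈ 0.2633, P(balanced) ≈ 0.6698, P(conservative) ≈ 0.0669

0.0669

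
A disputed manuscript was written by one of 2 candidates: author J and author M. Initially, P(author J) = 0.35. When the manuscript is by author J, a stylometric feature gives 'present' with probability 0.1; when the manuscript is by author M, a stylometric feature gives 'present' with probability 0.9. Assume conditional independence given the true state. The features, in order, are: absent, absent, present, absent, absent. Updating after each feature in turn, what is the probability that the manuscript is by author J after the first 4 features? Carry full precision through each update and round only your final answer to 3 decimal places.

After 'absent': P(author J) = 0.9·0.3500 / (0.9·0.3500 + 0.1·0.6500) ≈ 0.8289
After 'absent': P(author J) = 0.9·0.8289 / (0.9·0.8289 + 0.1·0.1711) ≈ 0.9776
After 'present': P(author J) = 0.1·0.9776 / (0.1·0.9776 + 0.9·0.0224) ≈ 0.8289
After 'absent': P(author J) = 0.9·0.8289 / (0.9·0.8289 + 0.1·0.1711) ≈ 0.9776

0.978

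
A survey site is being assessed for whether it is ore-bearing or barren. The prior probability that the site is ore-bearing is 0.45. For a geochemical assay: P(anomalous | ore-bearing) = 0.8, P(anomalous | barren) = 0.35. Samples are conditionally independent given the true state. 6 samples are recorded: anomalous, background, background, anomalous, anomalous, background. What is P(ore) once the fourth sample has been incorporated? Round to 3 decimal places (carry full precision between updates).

After 'anomalous': P(ore) = 0.8·0.4500 / (0.8·0.4500 + 0.35·0.5500) ≈ 0.6516
After 'background': P(ore) = 0.2·0.6516 / (0.2·0.6516 + 0.65·0.3484) ≈ 0.3653
After 'background': P(ore) = 0.2·0.3653 / (0.2·0.3653 + 0.65·0.6347) ≈ 0.1504
After 'anomalous': P(ore) = 0.8·0.1504 / (0.8·0.1504 + 0.35·0.8496) ≈ 0.2881

0.288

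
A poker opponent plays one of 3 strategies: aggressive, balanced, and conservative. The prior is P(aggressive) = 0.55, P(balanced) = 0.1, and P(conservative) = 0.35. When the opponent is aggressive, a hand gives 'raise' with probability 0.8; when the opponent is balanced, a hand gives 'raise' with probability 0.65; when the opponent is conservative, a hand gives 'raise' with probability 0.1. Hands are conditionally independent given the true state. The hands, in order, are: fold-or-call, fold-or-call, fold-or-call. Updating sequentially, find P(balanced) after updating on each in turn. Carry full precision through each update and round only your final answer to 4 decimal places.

After 'fold-or-call': normaliser = 0.2·0.5500 + 0.35·0.1000 + 0.9·0.3500; P(aggressive) ≈ 0.2391, P(balanced) ≈ 0.0761, P(conservative) ≈ 0.6848
After 'fold-or-call': normaliser = 0.2·0.2391 + 0.35·0.0761 + 0.9·0.6848; P(aggressive) ≈ 0.0692, P(balanced) ≈ 0.0386, P(conservative) ≈ 0.8922
After 'fold-or-call': normaliser = 0.2·0.0692 + 0.35·0.0386 + 0.9·0.8922; P(aggressive) ≈ 0.0167, P(balanced) ≈ 0.0163, P(conservative) ≈ 0.9671

0.0163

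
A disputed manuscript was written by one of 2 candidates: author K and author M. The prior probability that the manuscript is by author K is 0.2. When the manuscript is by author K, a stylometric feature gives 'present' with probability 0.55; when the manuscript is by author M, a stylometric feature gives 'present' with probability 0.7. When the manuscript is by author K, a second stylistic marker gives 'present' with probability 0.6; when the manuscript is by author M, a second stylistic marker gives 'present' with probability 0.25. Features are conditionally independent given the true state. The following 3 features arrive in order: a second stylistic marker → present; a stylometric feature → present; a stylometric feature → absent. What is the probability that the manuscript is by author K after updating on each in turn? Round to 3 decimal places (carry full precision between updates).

0.414

After a second stylistic marker='present': P(author K) = 0.6·0.2000 / (0.6·0.2000 + 0.25·0.8000) ≈ 0.3750
After a stylometric feature='present': P(author K) = 0.55·0.3750 / (0.55·0.3750 + 0.7·0.6250) ≈ 0.3204
After a stylometric feature='absent': P(author K) = 0.45·0.3204 / (0.45·0.3204 + 0.3·0.6796) ≈ 0.4142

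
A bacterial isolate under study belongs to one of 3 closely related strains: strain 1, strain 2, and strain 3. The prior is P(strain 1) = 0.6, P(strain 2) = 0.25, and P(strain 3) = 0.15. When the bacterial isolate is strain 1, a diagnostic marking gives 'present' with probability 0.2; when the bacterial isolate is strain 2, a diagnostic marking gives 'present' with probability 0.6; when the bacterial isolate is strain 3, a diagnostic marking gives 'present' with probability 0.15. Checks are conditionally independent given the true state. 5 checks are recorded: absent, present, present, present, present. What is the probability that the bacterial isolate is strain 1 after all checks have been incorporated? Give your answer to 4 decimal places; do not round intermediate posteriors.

After 'absent': normaliser = 0.8·0.6000 + 0.4·0.2500 + 0.85·0.1500; P(strain 1) ≈ 0.6784, P(strain 2) ≈ 0.1413, P(strain 3) ≈ 0.1802
After 'present': normaliser = 0.2·0.6784 + 0.6·0.1413 + 0.15·0.1802; P(strain 1) ≈ 0.5482, P(strain 2) ≈ 0.3426, P(strain 3) ≈ 0.1092
After 'present': normaliser = 0.2·0.5482 + 0.6·0.3426 + 0.15·0.1092; P(strain 1) ≈ 0.3306, P(strain 2) ≈ 0.6200, P(strain 3) ≈ 0.0494
After 'present': normaliser = 0.2·0.3306 + 0.6·0.6200 + 0.15·0.0494; P(strain 1) ≈ 0.1484, P(strain 2) ≈ 0.8349, P(strain 3) ≈ 0.0166
After 'present': normaliser = 0.2·0.1484 + 0.6·0.8349 + 0.15·0.0166; P(strain 1) ≈ 0.0557, P(strain 2) ≈ 0.9396, P(strain 3) ≈ 0.0047

0.0557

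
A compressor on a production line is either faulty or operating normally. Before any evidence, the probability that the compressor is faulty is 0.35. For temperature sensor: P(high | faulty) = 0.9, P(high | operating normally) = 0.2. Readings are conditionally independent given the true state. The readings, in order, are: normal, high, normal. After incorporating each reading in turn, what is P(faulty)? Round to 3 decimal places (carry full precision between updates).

After 'normal': P(faulty) = 0.1·0.3500 / (0.1·0.3500 + 0.8·0.6500) ≈ 0.0631
After 'high': P(faulty) = 0.9·0.0631 / (0.9·0.0631 + 0.2·0.9369) ≈ 0.2325
After 'normal': P(faulty) = 0.1·0.2325 / (0.1·0.2325 + 0.8·0.7675) ≈ 0.0365

0.036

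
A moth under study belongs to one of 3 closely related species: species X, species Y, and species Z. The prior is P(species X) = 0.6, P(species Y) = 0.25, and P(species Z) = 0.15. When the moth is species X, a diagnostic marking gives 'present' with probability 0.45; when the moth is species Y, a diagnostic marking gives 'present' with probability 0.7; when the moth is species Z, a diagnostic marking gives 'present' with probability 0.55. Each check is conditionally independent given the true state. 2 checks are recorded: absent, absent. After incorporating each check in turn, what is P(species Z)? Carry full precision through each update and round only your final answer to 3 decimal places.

0.130

After 'absent': normaliser = 0.55·0.6000 + 0.3·0.2500 + 0.45·0.1500; P(species X) ≈ 0.6984, P(species Y) ≈ 0.1587, P(species Z) ≈ 0.1429
After 'absent': normaliser = 0.55·0.6984 + 0.3·0.1587 + 0.45·0.1429; P(species X) ≈ 0.7744, P(species Y) ≈ 0.0960, P(species Z) ≈ 0.1296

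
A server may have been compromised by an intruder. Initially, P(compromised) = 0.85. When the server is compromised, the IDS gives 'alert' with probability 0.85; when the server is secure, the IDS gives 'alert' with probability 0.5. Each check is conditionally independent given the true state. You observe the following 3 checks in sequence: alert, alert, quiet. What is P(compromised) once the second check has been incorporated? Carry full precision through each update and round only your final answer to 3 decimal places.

Each posterior becomes the prior for the next update.
After 'alert': P(compromised) = 0.85·0.8500 / (0.85·0.8500 + 0.5·0.1500) ≈ 0.9060
After 'alert': P(compromised) = 0.85·0.9060 / (0.85·0.9060 + 0.5·0.0940) ≈ 0.9425

0.942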